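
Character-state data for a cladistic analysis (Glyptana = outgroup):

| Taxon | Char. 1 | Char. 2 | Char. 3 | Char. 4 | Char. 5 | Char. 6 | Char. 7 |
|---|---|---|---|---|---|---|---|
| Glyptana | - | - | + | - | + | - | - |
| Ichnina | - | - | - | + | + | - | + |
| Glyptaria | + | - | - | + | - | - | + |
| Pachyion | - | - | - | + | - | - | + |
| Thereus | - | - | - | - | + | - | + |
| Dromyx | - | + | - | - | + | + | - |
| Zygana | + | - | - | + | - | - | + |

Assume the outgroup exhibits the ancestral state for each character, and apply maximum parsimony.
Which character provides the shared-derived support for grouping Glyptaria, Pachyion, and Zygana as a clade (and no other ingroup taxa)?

Character polarity is set by the outgroup: the derived state is whichever differs from the outgroup's state, so for Char. 3, Char. 5 the derived state is '-', and for the remaining characters it is '+'.
Char. 1 (derived state '+') is shared by Glyptaria and Zygana — a synapomorphy uniting that clade.
Char. 2 (derived state '+') is unique to Dromyx (autapomorphy; uninformative for grouping).
All ingroup taxa share the derived state '-' for Char. 3; it defines the ingroup but does not resolve relationships within it.
Char. 4: derived state '+' in Glyptaria, Ichnina, Pachyion, and Zygana only — synapomorphy for {Glyptaria, Ichnina, Pachyion, Zygana}.
Only Glyptaria, Pachyion, and Zygana show the derived state '-' for Char. 5, supporting them as a clade.
Char. 6 (derived state '+') is unique to Dromyx (autapomorphy; uninformative for grouping).
Only Glyptaria, Ichnina, Pachyion, Thereus, and Zygana show the derived state '+' for Char. 7, supporting them as a clade.
Most parsimonious ingroup topology: (((Ichnina,((Glyptaria,Zygana),Pachyion)),Thereus),Dromyx).
The clade {Glyptaria, Pachyion, Zygana} is supported by Char. 5: its derived state '-' occurs in exactly those taxa and in no other taxon (including the outgroup).

Char. 5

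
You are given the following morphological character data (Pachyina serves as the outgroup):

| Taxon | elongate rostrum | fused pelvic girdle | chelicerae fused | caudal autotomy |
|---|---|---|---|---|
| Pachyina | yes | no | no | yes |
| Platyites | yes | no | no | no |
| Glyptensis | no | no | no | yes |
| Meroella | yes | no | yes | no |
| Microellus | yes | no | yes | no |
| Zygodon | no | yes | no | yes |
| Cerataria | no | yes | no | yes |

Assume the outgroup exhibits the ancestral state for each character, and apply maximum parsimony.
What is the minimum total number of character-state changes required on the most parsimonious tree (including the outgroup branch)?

4

Character polarity is set by the outgroup: the derived state is whichever differs from the outgroup's state, so for elongate rostrum, caudal autotomy the derived state is 'no', and for the remaining characters it is 'yes'.
Only Cerataria, Glyptensis, and Zygodon show the derived state 'no' for elongate rostrum, supporting them as a clade.
Only Cerataria and Zygodon show the derived state 'yes' for fused pelvic girdle, supporting them as a clade.
chelicerae fused (derived state 'yes') is shared by Meroella and Microellus — a synapomorphy uniting that clade.
Only Meroella, Microellus, and Platyites show the derived state 'no' for caudal autotomy, supporting them as a clade.
Most parsimonious ingroup topology: ((Platyites,(Meroella,Microellus)),(Glyptensis,(Zygodon,Cerataria))).
Changes per character on this tree: elongate rostrum: 1; fused pelvic girdle: 1; chelicerae fused: 1; caudal autotomy: 1.
Total = 4.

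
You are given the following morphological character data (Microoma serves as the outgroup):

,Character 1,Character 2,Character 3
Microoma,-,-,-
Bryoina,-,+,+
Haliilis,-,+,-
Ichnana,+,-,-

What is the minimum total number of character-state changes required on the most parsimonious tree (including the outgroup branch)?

The outgroup has state '-' for every character, so '+' is the derived state throughout.
Character 1: derived state '+' in Ichnana only — an autapomorphy, so it tells us nothing about relationships among taxa.
Character 2: derived state '+' in Bryoina and Haliilis only — synapomorphy for {Bryoina, Haliilis}.
Character 3 (derived state '+') is unique to Bryoina (autapomorphy; uninformative for grouping).
Most parsimonious ingroup topology: ((Bryoina,Haliilis),Ichnana).
Changes per character on this tree: Character 1: 1; Character 2: 1; Character 3: 1.
Total = 3.

3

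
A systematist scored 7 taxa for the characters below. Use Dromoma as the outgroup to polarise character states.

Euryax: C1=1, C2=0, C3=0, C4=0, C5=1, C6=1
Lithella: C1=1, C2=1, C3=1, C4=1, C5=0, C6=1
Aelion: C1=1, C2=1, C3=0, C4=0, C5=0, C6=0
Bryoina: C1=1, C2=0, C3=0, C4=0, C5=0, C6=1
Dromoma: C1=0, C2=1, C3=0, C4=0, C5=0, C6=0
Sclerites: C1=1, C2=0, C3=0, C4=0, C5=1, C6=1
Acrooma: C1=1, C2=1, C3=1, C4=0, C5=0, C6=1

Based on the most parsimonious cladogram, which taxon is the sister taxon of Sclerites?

Euryax

Character polarity is set by the outgroup: the derived state is whichever differs from the outgroup's state, so for C2 the derived state is '0', and for the remaining characters it is '1'.
C1 (derived state '1') is shared by all ingroup taxa — unites the whole ingroup.
C2: derived state '0' in Bryoina, Euryax, and Sclerites only — synapomorphy for {Bryoina, Euryax, Sclerites}.
Only Acrooma and Lithella show the derived state '1' for C3, supporting them as a clade.
C4 (derived state '1') is unique to Lithella (autapomorphy; uninformative for grouping).
C5 (derived state '1') is shared by Euryax and Sclerites — a synapomorphy uniting that clade.
C6 (derived state '1') is shared by Acrooma, Bryoina, Euryax, Lithella, and Sclerites — a synapomorphy uniting that clade.
Most parsimonious ingroup topology: ((((Sclerites,Euryax),Bryoina),(Acrooma,Lithella)),Aelion).
Sclerites and Euryax form a cherry on this tree, so they are sister taxa.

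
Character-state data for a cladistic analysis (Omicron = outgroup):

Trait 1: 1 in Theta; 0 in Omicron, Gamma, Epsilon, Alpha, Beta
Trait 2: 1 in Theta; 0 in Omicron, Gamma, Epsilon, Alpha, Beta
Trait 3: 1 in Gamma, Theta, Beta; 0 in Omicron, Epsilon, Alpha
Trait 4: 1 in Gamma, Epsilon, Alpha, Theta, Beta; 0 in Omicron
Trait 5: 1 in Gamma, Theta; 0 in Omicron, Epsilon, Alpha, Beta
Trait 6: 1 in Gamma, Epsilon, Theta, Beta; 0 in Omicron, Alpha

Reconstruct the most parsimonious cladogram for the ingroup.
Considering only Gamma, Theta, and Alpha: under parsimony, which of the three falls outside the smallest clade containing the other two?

The outgroup has state '0' for every character, so '1' is the derived state throughout.
Trait 1: derived state '1' in Theta only — an autapomorphy, so it tells us nothing about relationships among taxa.
Trait 2: derived state '1' in Theta only — an autapomorphy, so it tells us nothing about relationships among taxa.
Only Beta, Gamma, and Theta show the derived state '1' for Trait 3, supporting them as a clade.
All ingroup taxa share the derived state '1' for Trait 4; it defines the ingroup but does not resolve relationships within it.
Trait 5: derived state '1' in Gamma and Theta only — synapomorphy for {Gamma, Theta}.
Only Beta, Epsilon, Gamma, and Theta show the derived state '1' for Trait 6, supporting them as a clade.
Most parsimonious ingroup topology: (((Beta,(Theta,Gamma)),Epsilon),Alpha).
Gamma and Theta share a more recent common ancestor with each other than either does with Alpha, so Alpha is the least closely related of the three.

Alpha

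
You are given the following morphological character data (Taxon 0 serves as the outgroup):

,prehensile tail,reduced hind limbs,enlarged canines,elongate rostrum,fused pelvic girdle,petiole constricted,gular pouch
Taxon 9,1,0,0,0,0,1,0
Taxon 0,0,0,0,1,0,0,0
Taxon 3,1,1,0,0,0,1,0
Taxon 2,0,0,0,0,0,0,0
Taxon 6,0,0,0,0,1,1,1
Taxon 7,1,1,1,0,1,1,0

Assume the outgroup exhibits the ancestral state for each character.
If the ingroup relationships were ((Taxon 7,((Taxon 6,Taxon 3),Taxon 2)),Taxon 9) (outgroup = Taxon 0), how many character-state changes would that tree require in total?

12

Map each character onto ((Taxon 7,((Taxon 6,Taxon 3),Taxon 2)),Taxon 9) (rooted by Taxon 0) and count the minimum state changes it requires (Fitch parsimony):
prehensile tail: 3; reduced hind limbs: 2; enlarged canines: 1; elongate rostrum: 1; fused pelvic girdle: 2; petiole constricted: 2; gular pouch: 1.
Total tree length = 12.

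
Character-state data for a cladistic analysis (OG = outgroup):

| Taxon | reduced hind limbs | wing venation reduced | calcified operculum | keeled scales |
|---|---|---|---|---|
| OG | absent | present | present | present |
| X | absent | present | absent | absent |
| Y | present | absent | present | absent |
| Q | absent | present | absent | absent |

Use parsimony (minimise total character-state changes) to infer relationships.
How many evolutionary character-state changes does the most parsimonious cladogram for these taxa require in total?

4

Character polarity is set by the outgroup: the derived state is whichever differs from the outgroup's state, so for wing venation reduced, calcified operculum, keeled scales the derived state is 'absent', and for the remaining characters it is 'present'.
reduced hind limbs (derived state 'present') is unique to Y (autapomorphy; uninformative for grouping).
wing venation reduced: derived state 'absent' in Y only — an autapomorphy, so it tells us nothing about relationships among taxa.
Only Q and X show the derived state 'absent' for calcified operculum, supporting them as a clade.
All ingroup taxa share the derived state 'absent' for keeled scales; it defines the ingroup but does not resolve relationships within it.
Most parsimonious ingroup topology: ((X,Q),Y).
Changes per character on this tree: reduced hind limbs: 1; wing venation reduced: 1; calcified operculum: 1; keeled scales: 1.
Total = 4.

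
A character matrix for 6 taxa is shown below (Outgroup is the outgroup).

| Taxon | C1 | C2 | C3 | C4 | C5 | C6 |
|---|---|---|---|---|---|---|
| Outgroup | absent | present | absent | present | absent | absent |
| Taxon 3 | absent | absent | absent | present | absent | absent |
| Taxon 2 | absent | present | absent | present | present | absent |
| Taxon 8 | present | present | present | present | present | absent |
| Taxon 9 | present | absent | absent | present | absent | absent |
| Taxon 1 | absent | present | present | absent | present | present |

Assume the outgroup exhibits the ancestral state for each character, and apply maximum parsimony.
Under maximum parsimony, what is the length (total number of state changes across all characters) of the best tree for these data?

Character polarity is set by the outgroup: the derived state is whichever differs from the outgroup's state, so for C2, C4 the derived state is 'absent', and for the remaining characters it is 'present'.
C1 groups Taxon 8 and Taxon 9, which is incompatible with the clades supported by the remaining characters; treating it as convergent (homoplasy) costs fewer steps than any alternative tree.
Only Taxon 3 and Taxon 9 show the derived state 'absent' for C2, supporting them as a clade.
C3 (derived state 'present') is shared by Taxon 1 and Taxon 8 — a synapomorphy uniting that clade.
C4: derived state 'absent' in Taxon 1 only — an autapomorphy, so it tells us nothing about relationships among taxa.
Only Taxon 1, Taxon 2, and Taxon 8 show the derived state 'present' for C5, supporting them as a clade.
C6: derived state 'present' in Taxon 1 only — an autapomorphy, so it tells us nothing about relationships among taxa.
Most parsimonious ingroup topology: ((Taxon 3,Taxon 9),(Taxon 2,(Taxon 8,Taxon 1))).
Changes per character on this tree: C1: 2; C2: 1; C3: 1; C4: 1; C5: 1; C6: 1.
Total = 7.

7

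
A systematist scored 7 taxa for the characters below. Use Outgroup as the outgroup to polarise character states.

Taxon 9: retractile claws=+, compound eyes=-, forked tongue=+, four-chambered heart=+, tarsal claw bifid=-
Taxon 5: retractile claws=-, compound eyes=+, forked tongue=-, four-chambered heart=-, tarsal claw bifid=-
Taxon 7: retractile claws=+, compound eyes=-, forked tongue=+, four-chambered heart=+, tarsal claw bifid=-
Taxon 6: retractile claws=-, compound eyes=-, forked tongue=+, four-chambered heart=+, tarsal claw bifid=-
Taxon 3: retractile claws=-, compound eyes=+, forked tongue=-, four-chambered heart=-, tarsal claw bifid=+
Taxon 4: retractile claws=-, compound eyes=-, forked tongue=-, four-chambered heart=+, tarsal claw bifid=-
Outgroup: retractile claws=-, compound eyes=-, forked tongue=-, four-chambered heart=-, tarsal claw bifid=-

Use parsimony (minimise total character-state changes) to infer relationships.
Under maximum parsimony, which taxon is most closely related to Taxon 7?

The outgroup has state '-' for every character, so '+' is the derived state throughout.
Only Taxon 7 and Taxon 9 show the derived state '+' for retractile claws, supporting them as a clade.
Only Taxon 3 and Taxon 5 show the derived state '+' for compound eyes, supporting them as a clade.
forked tongue (derived state '+') is shared by Taxon 6, Taxon 7, and Taxon 9 — a synapomorphy uniting that clade.
Only Taxon 4, Taxon 6, Taxon 7, and Taxon 9 show the derived state '+' for four-chambered heart, supporting them as a clade.
tarsal claw bifid (derived state '+') is unique to Taxon 3 (autapomorphy; uninformative for grouping).
Most parsimonious ingroup topology: (((Taxon 6,(Taxon 7,Taxon 9)),Taxon 4),(Taxon 3,Taxon 5)).
Taxon 7 and Taxon 9 form a cherry on this tree, so they are sister taxa.

Taxon 9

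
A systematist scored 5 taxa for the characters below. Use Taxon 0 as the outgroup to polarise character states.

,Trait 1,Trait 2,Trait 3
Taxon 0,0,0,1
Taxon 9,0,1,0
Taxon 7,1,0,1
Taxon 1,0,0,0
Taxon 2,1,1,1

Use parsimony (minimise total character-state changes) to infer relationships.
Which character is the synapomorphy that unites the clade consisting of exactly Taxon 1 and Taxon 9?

Character polarity is set by the outgroup: the derived state is whichever differs from the outgroup's state, so for Trait 3 the derived state is '0', and for the remaining characters it is '1'.
Trait 1 (derived state '1') is shared by Taxon 2 and Taxon 7 — a synapomorphy uniting that clade.
Trait 2 groups Taxon 2 and Taxon 9, which is incompatible with the clades supported by the remaining characters; treating it as convergent (homoplasy) costs fewer steps than any alternative tree.
Trait 3 (derived state '0') is shared by Taxon 1 and Taxon 9 — a synapomorphy uniting that clade.
Most parsimonious ingroup topology: ((Taxon 9,Taxon 1),(Taxon 7,Taxon 2)).
The clade {Taxon 1, Taxon 9} is supported by Trait 3: its derived state '0' occurs in exactly those taxa and in no other taxon (including the outgroup).

Trait 3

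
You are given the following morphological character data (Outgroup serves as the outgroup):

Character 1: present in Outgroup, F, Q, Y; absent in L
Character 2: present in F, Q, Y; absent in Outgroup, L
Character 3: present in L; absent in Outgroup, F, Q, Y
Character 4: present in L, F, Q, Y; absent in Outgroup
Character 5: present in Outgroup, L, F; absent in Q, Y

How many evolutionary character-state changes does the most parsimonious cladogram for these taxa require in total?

Character polarity is set by the outgroup: the derived state is whichever differs from the outgroup's state, so for Character 1, Character 5 the derived state is 'absent', and for the remaining characters it is 'present'.
Character 1 (derived state 'absent') is unique to L (autapomorphy; uninformative for grouping).
Only F, Q, and Y show the derived state 'present' for Character 2, supporting them as a clade.
Character 3 (derived state 'present') is unique to L (autapomorphy; uninformative for grouping).
Character 4 (derived state 'present') is shared by all ingroup taxa — unites the whole ingroup.
Character 5: derived state 'absent' in Q and Y only — synapomorphy for {Q, Y}.
Most parsimonious ingroup topology: (L,(F,(Q,Y))).
Changes per character on this tree: Character 1: 1; Character 2: 1; Character 3: 1; Character 4: 1; Character 5: 1.
Total = 5.

5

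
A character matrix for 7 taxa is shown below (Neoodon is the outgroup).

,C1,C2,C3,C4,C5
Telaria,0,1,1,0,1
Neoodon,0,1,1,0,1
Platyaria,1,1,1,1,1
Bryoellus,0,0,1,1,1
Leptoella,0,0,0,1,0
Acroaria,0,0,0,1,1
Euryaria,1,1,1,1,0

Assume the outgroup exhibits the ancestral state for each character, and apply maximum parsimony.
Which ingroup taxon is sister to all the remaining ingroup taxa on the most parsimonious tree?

Character polarity is set by the outgroup: the derived state is whichever differs from the outgroup's state, so for C2, C3, C5 the derived state is '0', and for the remaining characters it is '1'.
Only Euryaria and Platyaria show the derived state '1' for C1, supporting them as a clade.
C2: derived state '0' in Acroaria, Bryoellus, and Leptoella only — synapomorphy for {Acroaria, Bryoellus, Leptoella}.
Only Acroaria and Leptoella show the derived state '0' for C3, supporting them as a clade.
C4 (derived state '1') is shared by Acroaria, Bryoellus, Euryaria, Leptoella, and Platyaria — a synapomorphy uniting that clade.
C5 (state '0') occurs in Euryaria and Leptoella but conflicts with the nesting implied by the other characters — most parsimoniously interpreted as homoplasy.
Most parsimonious ingroup topology: (((Platyaria,Euryaria),((Leptoella,Acroaria),Bryoellus)),Telaria).
Telaria is sister to the clade containing all other ingroup taxa, so it is the earliest-diverging (most basal) ingroup lineage.

Telaria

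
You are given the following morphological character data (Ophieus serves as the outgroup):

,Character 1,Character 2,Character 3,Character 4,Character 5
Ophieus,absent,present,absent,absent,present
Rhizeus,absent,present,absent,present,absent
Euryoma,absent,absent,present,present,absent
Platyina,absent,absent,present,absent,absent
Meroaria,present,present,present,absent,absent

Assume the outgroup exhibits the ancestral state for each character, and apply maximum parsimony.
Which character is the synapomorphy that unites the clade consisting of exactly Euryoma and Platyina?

Character 2

Character polarity is set by the outgroup: the derived state is whichever differs from the outgroup's state, so for Character 2, Character 5 the derived state is 'absent', and for the remaining characters it is 'present'.
Character 1: derived state 'present' in Meroaria only — an autapomorphy, so it tells us nothing about relationships among taxa.
Character 2 (derived state 'absent') is shared by Euryoma and Platyina — a synapomorphy uniting that clade.
Character 3 (derived state 'present') is shared by Euryoma, Meroaria, and Platyina — a synapomorphy uniting that clade.
Character 4 (state 'present') occurs in Euryoma and Rhizeus but conflicts with the nesting implied by the other characters — most parsimoniously interpreted as homoplasy.
All ingroup taxa share the derived state 'absent' for Character 5; it defines the ingroup but does not resolve relationships within it.
Most parsimonious ingroup topology: (Rhizeus,((Euryoma,Platyina),Meroaria)).
The clade {Euryoma, Platyina} is supported by Character 2: its derived state 'absent' occurs in exactly those taxa and in no other taxon (including the outgroup).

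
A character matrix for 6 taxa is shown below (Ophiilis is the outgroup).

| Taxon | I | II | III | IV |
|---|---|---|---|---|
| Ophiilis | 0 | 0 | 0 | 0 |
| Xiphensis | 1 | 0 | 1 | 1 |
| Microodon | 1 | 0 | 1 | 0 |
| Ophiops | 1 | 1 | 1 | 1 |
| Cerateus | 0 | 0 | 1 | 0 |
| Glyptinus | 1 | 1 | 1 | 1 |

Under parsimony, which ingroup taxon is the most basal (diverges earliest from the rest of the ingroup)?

Cerateus

The outgroup has state '0' for every character, so '1' is the derived state throughout.
I (derived state '1') is shared by Glyptinus, Microodon, Ophiops, and Xiphensis — a synapomorphy uniting that clade.
Only Glyptinus and Ophiops show the derived state '1' for II, supporting them as a clade.
All ingroup taxa share the derived state '1' for III; it defines the ingroup but does not resolve relationships within it.
IV: derived state '1' in Glyptinus, Ophiops, and Xiphensis only — synapomorphy for {Glyptinus, Ophiops, Xiphensis}.
Most parsimonious ingroup topology: (((Xiphensis,(Ophiops,Glyptinus)),Microodon),Cerateus).
Cerateus is sister to the clade containing all other ingroup taxa, so it is the earliest-diverging (most basal) ingroup lineage.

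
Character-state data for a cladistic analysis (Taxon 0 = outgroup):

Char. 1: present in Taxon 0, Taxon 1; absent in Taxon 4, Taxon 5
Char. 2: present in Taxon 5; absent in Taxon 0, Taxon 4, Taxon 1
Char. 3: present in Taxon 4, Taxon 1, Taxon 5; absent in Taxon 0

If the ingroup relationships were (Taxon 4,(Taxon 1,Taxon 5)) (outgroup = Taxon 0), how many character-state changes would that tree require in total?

Map each character onto (Taxon 4,(Taxon 1,Taxon 5)) (rooted by Taxon 0) and count the minimum state changes it requires (Fitch parsimony):
Char. 1: 2; Char. 2: 1; Char. 3: 1.
Total tree length = 4.

4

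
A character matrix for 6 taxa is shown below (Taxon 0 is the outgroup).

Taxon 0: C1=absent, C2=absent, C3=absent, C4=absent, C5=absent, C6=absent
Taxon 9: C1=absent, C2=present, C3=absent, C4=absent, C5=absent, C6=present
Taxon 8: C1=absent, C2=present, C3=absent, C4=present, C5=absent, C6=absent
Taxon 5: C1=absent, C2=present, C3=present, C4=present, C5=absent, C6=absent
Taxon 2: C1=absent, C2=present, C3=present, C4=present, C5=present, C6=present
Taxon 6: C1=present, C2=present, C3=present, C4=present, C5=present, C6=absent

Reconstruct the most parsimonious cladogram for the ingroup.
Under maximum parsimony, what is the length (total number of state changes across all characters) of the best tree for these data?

7

The outgroup has state 'absent' for every character, so 'present' is the derived state throughout.
C1: derived state 'present' in Taxon 6 only — an autapomorphy, so it tells us nothing about relationships among taxa.
All ingroup taxa share the derived state 'present' for C2; it defines the ingroup but does not resolve relationships within it.
Only Taxon 2, Taxon 5, and Taxon 6 show the derived state 'present' for C3, supporting them as a clade.
C4 (derived state 'present') is shared by Taxon 2, Taxon 5, Taxon 6, and Taxon 8 — a synapomorphy uniting that clade.
C5 (derived state 'present') is shared by Taxon 2 and Taxon 6 — a synapomorphy uniting that clade.
C6 groups Taxon 2 and Taxon 9, which is incompatible with the clades supported by the remaining characters; treating it as convergent (homoplasy) costs fewer steps than any alternative tree.
Most parsimonious ingroup topology: (Taxon 9,(Taxon 8,(Taxon 5,(Taxon 2,Taxon 6)))).
Changes per character on this tree: C1: 1; C2: 1; C3: 1; C4: 1; C5: 1; C6: 2.
Total = 7.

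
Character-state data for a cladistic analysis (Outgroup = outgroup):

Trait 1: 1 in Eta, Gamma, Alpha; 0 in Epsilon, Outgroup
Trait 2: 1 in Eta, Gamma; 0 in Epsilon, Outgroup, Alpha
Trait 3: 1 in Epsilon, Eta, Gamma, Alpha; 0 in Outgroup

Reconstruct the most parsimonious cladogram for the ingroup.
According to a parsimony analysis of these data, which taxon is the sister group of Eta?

Gamma

The outgroup has state '0' for every character, so '1' is the derived state throughout.
Trait 1: derived state '1' in Alpha, Eta, and Gamma only — synapomorphy for {Alpha, Eta, Gamma}.
Trait 2: derived state '1' in Eta and Gamma only — synapomorphy for {Eta, Gamma}.
Trait 3 (derived state '1') is shared by all ingroup taxa — unites the whole ingroup.
Most parsimonious ingroup topology: (((Eta,Gamma),Alpha),Epsilon).
Eta and Gamma form a cherry on this tree, so they are sister taxa.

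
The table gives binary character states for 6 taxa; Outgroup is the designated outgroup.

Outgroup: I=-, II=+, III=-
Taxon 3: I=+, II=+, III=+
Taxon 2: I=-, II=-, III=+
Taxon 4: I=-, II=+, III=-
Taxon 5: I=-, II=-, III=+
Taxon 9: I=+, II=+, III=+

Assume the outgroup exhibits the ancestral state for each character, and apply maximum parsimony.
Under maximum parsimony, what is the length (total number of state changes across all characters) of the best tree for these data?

Character polarity is set by the outgroup: the derived state is whichever differs from the outgroup's state, so for II the derived state is '-', and for the remaining characters it is '+'.
I: derived state '+' in Taxon 3 and Taxon 9 only — synapomorphy for {Taxon 3, Taxon 9}.
Only Taxon 2 and Taxon 5 show the derived state '-' for II, supporting them as a clade.
III (derived state '+') is shared by Taxon 2, Taxon 3, Taxon 5, and Taxon 9 — a synapomorphy uniting that clade.
Most parsimonious ingroup topology: (((Taxon 3,Taxon 9),(Taxon 2,Taxon 5)),Taxon 4).
Changes per character on this tree: I: 1; II: 1; III: 1.
Total = 3.

3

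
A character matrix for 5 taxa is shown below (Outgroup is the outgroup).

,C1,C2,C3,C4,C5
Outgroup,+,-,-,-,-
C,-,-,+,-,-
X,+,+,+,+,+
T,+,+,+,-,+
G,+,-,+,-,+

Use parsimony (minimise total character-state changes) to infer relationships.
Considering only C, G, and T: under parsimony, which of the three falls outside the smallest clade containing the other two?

C

Character polarity is set by the outgroup: the derived state is whichever differs from the outgroup's state, so for C1 the derived state is '-', and for the remaining characters it is '+'.
C1: derived state '-' in C only — an autapomorphy, so it tells us nothing about relationships among taxa.
C2 (derived state '+') is shared by T and X — a synapomorphy uniting that clade.
All ingroup taxa share the derived state '+' for C3; it defines the ingroup but does not resolve relationships within it.
C4 (derived state '+') is unique to X (autapomorphy; uninformative for grouping).
C5: derived state '+' in G, T, and X only — synapomorphy for {G, T, X}.
Most parsimonious ingroup topology: (C,((X,T),G)).
T and G share a more recent common ancestor with each other than either does with C, so C is the least closely related of the three.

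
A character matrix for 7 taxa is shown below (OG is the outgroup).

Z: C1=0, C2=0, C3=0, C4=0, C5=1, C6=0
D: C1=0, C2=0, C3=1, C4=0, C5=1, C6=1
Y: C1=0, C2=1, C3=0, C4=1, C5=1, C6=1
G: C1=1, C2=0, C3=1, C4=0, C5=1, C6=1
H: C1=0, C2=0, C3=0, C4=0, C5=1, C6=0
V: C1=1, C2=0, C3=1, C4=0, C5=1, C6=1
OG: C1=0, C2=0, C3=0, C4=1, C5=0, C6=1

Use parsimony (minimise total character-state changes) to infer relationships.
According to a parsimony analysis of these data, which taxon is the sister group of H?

Character polarity is set by the outgroup: the derived state is whichever differs from the outgroup's state, so for C4, C6 the derived state is '0', and for the remaining characters it is '1'.
C1 (derived state '1') is shared by G and V — a synapomorphy uniting that clade.
C2 (derived state '1') is unique to Y (autapomorphy; uninformative for grouping).
C3: derived state '1' in D, G, and V only — synapomorphy for {D, G, V}.
Only D, G, H, V, and Z show the derived state '0' for C4, supporting them as a clade.
All ingroup taxa share the derived state '1' for C5; it defines the ingroup but does not resolve relationships within it.
C6: derived state '0' in H and Z only — synapomorphy for {H, Z}.
Most parsimonious ingroup topology: (((H,Z),((G,V),D)),Y).
H and Z form a cherry on this tree, so they are sister taxa.

Z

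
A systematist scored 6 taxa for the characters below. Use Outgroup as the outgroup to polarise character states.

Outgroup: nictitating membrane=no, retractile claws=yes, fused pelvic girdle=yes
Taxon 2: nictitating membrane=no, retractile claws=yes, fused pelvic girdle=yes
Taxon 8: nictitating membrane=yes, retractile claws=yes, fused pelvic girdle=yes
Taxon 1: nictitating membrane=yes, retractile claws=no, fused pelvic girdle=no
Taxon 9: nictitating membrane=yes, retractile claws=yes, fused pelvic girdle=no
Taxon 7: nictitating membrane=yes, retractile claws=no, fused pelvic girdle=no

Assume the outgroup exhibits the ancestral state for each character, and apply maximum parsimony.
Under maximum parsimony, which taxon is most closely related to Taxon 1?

Taxon 7

Character polarity is set by the outgroup: the derived state is whichever differs from the outgroup's state, so for retractile claws, fused pelvic girdle the derived state is 'no', and for the remaining characters it is 'yes'.
Only Taxon 1, Taxon 7, Taxon 8, and Taxon 9 show the derived state 'yes' for nictitating membrane, supporting them as a clade.
retractile claws (derived state 'no') is shared by Taxon 1 and Taxon 7 — a synapomorphy uniting that clade.
fused pelvic girdle (derived state 'no') is shared by Taxon 1, Taxon 7, and Taxon 9 — a synapomorphy uniting that clade.
Most parsimonious ingroup topology: (Taxon 2,((Taxon 9,(Taxon 7,Taxon 1)),Taxon 8)).
Taxon 1 and Taxon 7 form a cherry on this tree, so they are sister taxa.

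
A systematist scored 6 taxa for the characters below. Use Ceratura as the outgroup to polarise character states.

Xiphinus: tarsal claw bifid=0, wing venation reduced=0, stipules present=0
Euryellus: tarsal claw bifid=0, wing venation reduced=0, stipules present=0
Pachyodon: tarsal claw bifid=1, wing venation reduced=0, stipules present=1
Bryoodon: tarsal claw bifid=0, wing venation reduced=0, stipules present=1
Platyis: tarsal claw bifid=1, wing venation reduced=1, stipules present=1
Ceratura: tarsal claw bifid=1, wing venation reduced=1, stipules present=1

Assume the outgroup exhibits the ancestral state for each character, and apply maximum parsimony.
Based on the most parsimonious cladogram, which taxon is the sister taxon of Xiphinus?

The outgroup has state '1' for every character, so '0' is the derived state throughout.
tarsal claw bifid: derived state '0' in Bryoodon, Euryellus, and Xiphinus only — synapomorphy for {Bryoodon, Euryellus, Xiphinus}.
wing venation reduced (derived state '0') is shared by Bryoodon, Euryellus, Pachyodon, and Xiphinus — a synapomorphy uniting that clade.
Only Euryellus and Xiphinus show the derived state '0' for stipules present, supporting them as a clade.
Most parsimonious ingroup topology: ((((Xiphinus,Euryellus),Bryoodon),Pachyodon),Platyis).
Xiphinus and Euryellus form a cherry on this tree, so they are sister taxa.

Euryellus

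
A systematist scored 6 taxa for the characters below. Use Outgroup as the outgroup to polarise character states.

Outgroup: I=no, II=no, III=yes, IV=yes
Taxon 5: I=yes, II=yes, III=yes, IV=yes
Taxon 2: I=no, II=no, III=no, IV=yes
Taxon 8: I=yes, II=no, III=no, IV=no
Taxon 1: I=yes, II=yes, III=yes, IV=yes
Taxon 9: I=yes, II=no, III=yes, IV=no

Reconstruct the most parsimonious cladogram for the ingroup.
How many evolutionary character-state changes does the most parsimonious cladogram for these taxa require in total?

5

Character polarity is set by the outgroup: the derived state is whichever differs from the outgroup's state, so for III, IV the derived state is 'no', and for the remaining characters it is 'yes'.
Only Taxon 1, Taxon 5, Taxon 8, and Taxon 9 show the derived state 'yes' for I, supporting them as a clade.
Only Taxon 1 and Taxon 5 show the derived state 'yes' for II, supporting them as a clade.
III groups Taxon 2 and Taxon 8, which is incompatible with the clades supported by the remaining characters; treating it as convergent (homoplasy) costs fewer steps than any alternative tree.
IV (derived state 'no') is shared by Taxon 8 and Taxon 9 — a synapomorphy uniting that clade.
Most parsimonious ingroup topology: (((Taxon 5,Taxon 1),(Taxon 8,Taxon 9)),Taxon 2).
Changes per character on this tree: I: 1; II: 1; III: 2; IV: 1.
Total = 5.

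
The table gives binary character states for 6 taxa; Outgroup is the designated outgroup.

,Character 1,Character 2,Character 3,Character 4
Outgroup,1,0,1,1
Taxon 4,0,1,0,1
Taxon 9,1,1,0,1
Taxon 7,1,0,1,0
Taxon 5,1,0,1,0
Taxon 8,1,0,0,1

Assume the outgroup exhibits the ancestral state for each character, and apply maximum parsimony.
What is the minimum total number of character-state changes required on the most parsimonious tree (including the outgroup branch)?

Character polarity is set by the outgroup: the derived state is whichever differs from the outgroup's state, so for Character 1, Character 3, Character 4 the derived state is '0', and for the remaining characters it is '1'.
Character 1 (derived state '0') is unique to Taxon 4 (autapomorphy; uninformative for grouping).
Only Taxon 4 and Taxon 9 show the derived state '1' for Character 2, supporting them as a clade.
Only Taxon 4, Taxon 8, and Taxon 9 show the derived state '0' for Character 3, supporting them as a clade.
Only Taxon 5 and Taxon 7 show the derived state '0' for Character 4, supporting them as a clade.
Most parsimonious ingroup topology: (((Taxon 4,Taxon 9),Taxon 8),(Taxon 7,Taxon 5)).
Changes per character on this tree: Character 1: 1; Character 2: 1; Character 3: 1; Character 4: 1.
Total = 4.

4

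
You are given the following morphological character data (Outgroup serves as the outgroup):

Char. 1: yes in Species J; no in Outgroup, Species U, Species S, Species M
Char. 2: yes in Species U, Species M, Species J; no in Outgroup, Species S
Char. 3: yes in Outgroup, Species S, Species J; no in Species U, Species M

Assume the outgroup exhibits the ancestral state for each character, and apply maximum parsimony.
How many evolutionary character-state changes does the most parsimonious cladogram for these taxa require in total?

Character polarity is set by the outgroup: the derived state is whichever differs from the outgroup's state, so for Char. 3 the derived state is 'no', and for the remaining characters it is 'yes'.
Char. 1: derived state 'yes' in Species J only — an autapomorphy, so it tells us nothing about relationships among taxa.
Char. 2 (derived state 'yes') is shared by Species J, Species M, and Species U — a synapomorphy uniting that clade.
Char. 3: derived state 'no' in Species M and Species U only — synapomorphy for {Species M, Species U}.
Most parsimonious ingroup topology: (((Species U,Species M),Species J),Species S).
Changes per character on this tree: Char. 1: 1; Char. 2: 1; Char. 3: 1.
Total = 3.

3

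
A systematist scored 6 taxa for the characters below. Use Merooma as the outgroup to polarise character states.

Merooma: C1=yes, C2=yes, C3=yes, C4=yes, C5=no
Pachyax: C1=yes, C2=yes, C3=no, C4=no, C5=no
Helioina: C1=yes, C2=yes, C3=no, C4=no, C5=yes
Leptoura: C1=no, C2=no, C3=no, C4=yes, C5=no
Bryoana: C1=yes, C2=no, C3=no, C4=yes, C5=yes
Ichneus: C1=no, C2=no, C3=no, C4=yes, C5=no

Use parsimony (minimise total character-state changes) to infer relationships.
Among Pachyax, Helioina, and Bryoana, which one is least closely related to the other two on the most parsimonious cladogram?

Bryoana

Character polarity is set by the outgroup: the derived state is whichever differs from the outgroup's state, so for C1, C2, C3, C4 the derived state is 'no', and for the remaining characters it is 'yes'.
Only Ichneus and Leptoura show the derived state 'no' for C1, supporting them as a clade.
C2 (derived state 'no') is shared by Bryoana, Ichneus, and Leptoura — a synapomorphy uniting that clade.
C3 (derived state 'no') is shared by all ingroup taxa — unites the whole ingroup.
Only Helioina and Pachyax show the derived state 'no' for C4, supporting them as a clade.
C5 groups Bryoana and Helioina, which is incompatible with the clades supported by the remaining characters; treating it as convergent (homoplasy) costs fewer steps than any alternative tree.
Most parsimonious ingroup topology: ((Pachyax,Helioina),((Leptoura,Ichneus),Bryoana)).
Pachyax and Helioina share a more recent common ancestor with each other than either does with Bryoana, so Bryoana is the least closely related of the three.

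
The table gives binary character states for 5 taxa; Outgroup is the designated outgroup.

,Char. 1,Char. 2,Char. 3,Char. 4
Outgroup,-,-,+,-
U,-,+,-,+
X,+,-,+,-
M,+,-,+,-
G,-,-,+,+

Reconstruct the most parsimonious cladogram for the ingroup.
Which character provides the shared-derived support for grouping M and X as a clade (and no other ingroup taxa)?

Char. 1

Character polarity is set by the outgroup: the derived state is whichever differs from the outgroup's state, so for Char. 3 the derived state is '-', and for the remaining characters it is '+'.
Only M and X show the derived state '+' for Char. 1, supporting them as a clade.
Char. 2: derived state '+' in U only — an autapomorphy, so it tells us nothing about relationships among taxa.
Char. 3 (derived state '-') is unique to U (autapomorphy; uninformative for grouping).
Char. 4: derived state '+' in G and U only — synapomorphy for {G, U}.
Most parsimonious ingroup topology: ((U,G),(X,M)).
The clade {M, X} is supported by Char. 1: its derived state '+' occurs in exactly those taxa and in no other taxon (including the outgroup).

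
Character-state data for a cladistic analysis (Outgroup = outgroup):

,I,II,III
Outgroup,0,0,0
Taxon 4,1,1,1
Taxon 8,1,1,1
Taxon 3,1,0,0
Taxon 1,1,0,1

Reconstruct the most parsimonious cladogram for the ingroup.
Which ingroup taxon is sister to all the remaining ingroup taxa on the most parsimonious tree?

Taxon 3

The outgroup has state '0' for every character, so '1' is the derived state throughout.
I (derived state '1') is shared by all ingroup taxa — unites the whole ingroup.
II (derived state '1') is shared by Taxon 4 and Taxon 8 — a synapomorphy uniting that clade.
III: derived state '1' in Taxon 1, Taxon 4, and Taxon 8 only — synapomorphy for {Taxon 1, Taxon 4, Taxon 8}.
Most parsimonious ingroup topology: (((Taxon 4,Taxon 8),Taxon 1),Taxon 3).
Taxon 3 is sister to the clade containing all other ingroup taxa, so it is the earliest-diverging (most basal) ingroup lineage.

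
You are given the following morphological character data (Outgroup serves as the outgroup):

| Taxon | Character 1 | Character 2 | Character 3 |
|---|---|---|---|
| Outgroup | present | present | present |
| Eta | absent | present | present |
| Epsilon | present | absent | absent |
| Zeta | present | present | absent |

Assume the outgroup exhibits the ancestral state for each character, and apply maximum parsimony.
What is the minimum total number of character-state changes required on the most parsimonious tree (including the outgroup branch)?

The outgroup has state 'present' for every character, so 'absent' is the derived state throughout.
Character 1: derived state 'absent' in Eta only — an autapomorphy, so it tells us nothing about relationships among taxa.
Character 2 (derived state 'absent') is unique to Epsilon (autapomorphy; uninformative for grouping).
Character 3 (derived state 'absent') is shared by Epsilon and Zeta — a synapomorphy uniting that clade.
Most parsimonious ingroup topology: (Eta,(Zeta,Epsilon)).
Changes per character on this tree: Character 1: 1; Character 2: 1; Character 3: 1.
Total = 3.

3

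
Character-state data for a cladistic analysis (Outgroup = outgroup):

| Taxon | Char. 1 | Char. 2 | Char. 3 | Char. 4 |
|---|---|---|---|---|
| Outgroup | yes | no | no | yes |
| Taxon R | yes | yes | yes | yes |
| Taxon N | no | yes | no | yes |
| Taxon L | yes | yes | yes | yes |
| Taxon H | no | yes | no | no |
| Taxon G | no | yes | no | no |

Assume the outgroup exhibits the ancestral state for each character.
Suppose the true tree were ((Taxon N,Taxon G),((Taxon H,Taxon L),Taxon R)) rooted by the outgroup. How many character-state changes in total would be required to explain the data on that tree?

7

Map each character onto ((Taxon N,Taxon G),((Taxon H,Taxon L),Taxon R)) (rooted by Outgroup) and count the minimum state changes it requires (Fitch parsimony):
Char. 1: 2; Char. 2: 1; Char. 3: 2; Char. 4: 2.
Total tree length = 7.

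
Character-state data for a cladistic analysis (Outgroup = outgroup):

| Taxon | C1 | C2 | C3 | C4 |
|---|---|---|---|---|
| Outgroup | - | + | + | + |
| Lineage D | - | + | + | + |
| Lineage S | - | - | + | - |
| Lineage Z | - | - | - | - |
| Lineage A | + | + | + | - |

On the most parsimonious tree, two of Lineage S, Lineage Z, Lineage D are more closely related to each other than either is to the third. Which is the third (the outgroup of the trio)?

Character polarity is set by the outgroup: the derived state is whichever differs from the outgroup's state, so for C2, C3, C4 the derived state is '-', and for the remaining characters it is '+'.
C1: derived state '+' in Lineage A only — an autapomorphy, so it tells us nothing about relationships among taxa.
C2 (derived state '-') is shared by Lineage S and Lineage Z — a synapomorphy uniting that clade.
C3 (derived state '-') is unique to Lineage Z (autapomorphy; uninformative for grouping).
C4 (derived state '-') is shared by Lineage A, Lineage S, and Lineage Z — a synapomorphy uniting that clade.
Most parsimonious ingroup topology: (Lineage D,((Lineage S,Lineage Z),Lineage A)).
Lineage Z and Lineage S share a more recent common ancestor with each other than either does with Lineage D, so Lineage D is the least closely related of the three.

Lineage D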